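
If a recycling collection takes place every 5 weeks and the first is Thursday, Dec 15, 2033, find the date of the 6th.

Jun 8, 2034

The 6th occurrence is 5 intervals after the first: 5 × 35 = 175 days after Dec 15, 2033.
Dec has 31 days — 16 days to the end of Dec leaves 159.
Jan has 31 days (128 left).
Feb has 28 days (100 left).
Mar has 31 days (69 left).
Apr has 30 days (39 left).
May has 31 days (8 left).
8 days into Jun → Jun 8, 2034.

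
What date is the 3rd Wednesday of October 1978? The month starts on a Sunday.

18 October 1978

October 1978 begins on a Sunday, so the first Wednesday is October 4 (3 days later).
The 3rd Wednesday is 2 weeks later: 4 + 14 = 18.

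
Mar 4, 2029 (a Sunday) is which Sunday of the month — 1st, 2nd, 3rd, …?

1st

Day 4 falls in week ⌈4/7⌉ of the month.
Days 1–7 hold the 1st Sunday, 8–14 the 2nd, 15–21 the 3rd, 22–28 the 4th, 29–31 the 5th.
4 is in the range for the 1st.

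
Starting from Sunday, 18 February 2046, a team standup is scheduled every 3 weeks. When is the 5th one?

The 5th occurrence is 4 intervals after the first: 4 × 21 = 84 days after 18 February 2046.
February has 28 days — 10 days to the end of February leaves 74.
March has 31 days (43 left).
April has 30 days (13 left).
13 days into May → 13 May 2046.

13 May 2046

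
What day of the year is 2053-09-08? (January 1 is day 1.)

Days in months before September: 31 + 28 + 31 + 30 + 31 + 30 + 31 + 31 = 243.
Plus 8 days into September → day 251.

251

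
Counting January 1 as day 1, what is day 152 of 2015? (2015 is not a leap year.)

January has 31 days (152 − 31 = 121 remain).
February has 28 days (121 − 28 = 93 remain).
March has 31 days (93 − 31 = 62 remain).
April has 30 days (62 − 30 = 32 remain).
May has 31 days (32 − 31 = 1 remain).
1 into June → June 1.

June 1, 2015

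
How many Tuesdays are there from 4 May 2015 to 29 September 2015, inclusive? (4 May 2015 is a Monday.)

4 May 2015 is a Monday; the first Tuesday on or after it is 5 May 2015 (1 day later).
From 5 May 2015 to 29 September 2015: 26 + 30 + 31 + 31 + 29 = 147 days (rest of May, June, July, August, September).
147 ÷ 7 = 21 full weeks with remainder 0, so 21 more Tuesdays after the first → 22.

22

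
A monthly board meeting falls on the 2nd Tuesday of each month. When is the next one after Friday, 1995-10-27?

1995-11-14

October 1995 starts on a Sunday; its first Tuesday is the 3rd, so the 2nd Tuesday is the 10th — 1995-10-10.
That is not after 1995-10-27, so look at November 1995.
November 1995 starts on a Wednesday; its first Tuesday is the 7th, so the 2nd Tuesday is the 14th — 1995-11-14.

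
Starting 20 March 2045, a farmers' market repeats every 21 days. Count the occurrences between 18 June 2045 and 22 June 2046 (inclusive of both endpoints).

Occurrences land 21·i days after 20 March 2045 for i = 0, 1, 2, …
18 June 2045 is 90 days after the start; 90 ÷ 21 = 4 remainder 6; since the remainder is 6, round up to i = 5. First occurrence in the window: #6 on 3 July 2045 (5×21 = 105 days in).
22 June 2046 is 459 days after the start; 459 ÷ 21 = 21 remainder 18. Last occurrence in the window: #22 on 4 June 2046.
Occurrences #6 through #22: 17 in total.

17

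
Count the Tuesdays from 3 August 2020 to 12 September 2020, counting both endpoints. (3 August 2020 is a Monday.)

3 August 2020 is a Monday; the first Tuesday on or after it is 4 August 2020 (1 day later).
From 4 August 2020 to 12 September 2020: 27 + 12 = 39 days (rest of August, September).
39 ÷ 7 = 5 full weeks with remainder 4, so 5 more Tuesdays after the first → 6.

6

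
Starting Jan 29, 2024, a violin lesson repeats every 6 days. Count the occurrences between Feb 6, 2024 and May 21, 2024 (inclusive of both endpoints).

Occurrences land 6·i days after Jan 29, 2024 for i = 0, 1, 2, …
Feb 6, 2024 is 8 days after the start; 8 ÷ 6 = 1 remainder 2; since the remainder is 2, round up to i = 2. First occurrence in the window: #3 on Feb 10, 2024 (2×6 = 12 days in).
May 21, 2024 is 113 days after the start; 113 ÷ 6 = 18 remainder 5. Last occurrence in the window: #19 on May 16, 2024.
Occurrences #3 through #19: 17 in total.

17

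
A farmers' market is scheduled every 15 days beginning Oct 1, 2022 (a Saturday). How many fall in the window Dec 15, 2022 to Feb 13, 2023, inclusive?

Occurrences land 15·i days after Oct 1, 2022 for i = 0, 1, 2, …
Dec 15, 2022 is 75 days after the start; 75 ÷ 15 = 5 remainder 0. First occurrence in the window: #6 on Dec 15, 2022 (5×15 = 75 days in).
Feb 13, 2023 is 135 days after the start; 135 ÷ 15 = 9 remainder 0. Last occurrence in the window: #10 on Feb 13, 2023.
Occurrences #6 through #10: 5 in total.

5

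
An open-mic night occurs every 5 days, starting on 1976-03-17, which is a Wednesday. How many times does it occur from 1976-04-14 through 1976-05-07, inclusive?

Occurrences land 5·i days after 1976-03-17 for i = 0, 1, 2, …
1976-04-14 is 28 days after the start; 28 ÷ 5 = 5 remainder 3; since the remainder is 3, round up to i = 6. First occurrence in the window: #7 on 1976-04-16 (6×5 = 30 days in).
1976-05-07 is 51 days after the start; 51 ÷ 5 = 10 remainder 1. Last occurrence in the window: #11 on 1976-05-06.
Occurrences #7 through #11: 5 in total.

5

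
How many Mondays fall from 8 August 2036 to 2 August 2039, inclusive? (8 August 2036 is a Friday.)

156

8 August 2036 is a Friday; the first Monday on or after it is 11 August 2036 (3 days later).
From 11 August 2036 to 2 August 2039: 142 + 365 + 365 + 214 = 1086 days (rest of 2036, 2037, 2038, to 2 August 2039 in 2039).
1086 ÷ 7 = 155 full weeks with remainder 1, so 155 more Mondays after the first → 156.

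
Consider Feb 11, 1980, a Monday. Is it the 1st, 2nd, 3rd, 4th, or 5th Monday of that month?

2nd

Day 11 falls in week ⌈11/7⌉ of the month.
Days 1–7 hold the 1st Monday, 8–14 the 2nd, 15–21 the 3rd, 22–28 the 4th, 29–31 the 5th.
11 is in the range for the 2nd.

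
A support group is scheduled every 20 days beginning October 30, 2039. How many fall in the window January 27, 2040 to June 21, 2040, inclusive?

Occurrences land 20·i days after October 30, 2039 for i = 0, 1, 2, …
January 27, 2040 is 89 days after the start; 89 ÷ 20 = 4 remainder 9; since the remainder is 9, round up to i = 5. First occurrence in the window: #6 on February 7, 2040 (5×20 = 100 days in).
June 21, 2040 is 235 days after the start; 235 ÷ 20 = 11 remainder 15. Last occurrence in the window: #12 on June 6, 2040.
Occurrences #6 through #12: 7 in total.

7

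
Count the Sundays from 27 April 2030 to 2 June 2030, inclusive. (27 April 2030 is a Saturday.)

27 April 2030 is a Saturday; the first Sunday on or after it is 28 April 2030 (1 day later).
From 28 April 2030 to 2 June 2030: 2 + 31 + 2 = 35 days (rest of April, May, June).
35 ÷ 7 = 5 full weeks with remainder 0, so 5 more Sundays after the first → 6.

6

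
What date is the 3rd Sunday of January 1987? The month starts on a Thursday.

January 18, 1987

January 1987 begins on a Thursday, so the first Sunday is January 4 (3 days later).
The 3rd Sunday is 2 weeks later: 4 + 14 = 18.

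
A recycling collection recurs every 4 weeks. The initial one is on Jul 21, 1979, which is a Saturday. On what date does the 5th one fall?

The 5th occurrence is 4 intervals after the first: 4 × 28 = 112 days after Jul 21, 1979.
Jul has 31 days — 10 days to the end of Jul leaves 102.
Aug has 31 days (71 left).
Sep has 30 days (41 left).
Oct has 31 days (10 left).
10 days into Nov → Nov 10, 1979.

Nov 10, 1979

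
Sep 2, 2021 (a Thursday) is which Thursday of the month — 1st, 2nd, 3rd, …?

1st

Day 2 falls in week ⌈2/7⌉ of the month.
Days 1–7 hold the 1st Thursday, 8–14 the 2nd, 15–21 the 3rd, 22–28 the 4th, 29–31 the 5th.
2 is in the range for the 1st.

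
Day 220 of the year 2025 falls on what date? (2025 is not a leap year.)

August 8, 2025

January has 31 days (220 − 31 = 189 remain).
February has 28 days (189 − 28 = 161 remain).
March has 31 days (161 − 31 = 130 remain).
April has 30 days (130 − 30 = 100 remain).
May has 31 days (100 − 31 = 69 remain).
June has 30 days (69 − 30 = 39 remain).
July has 31 days (39 − 31 = 8 remain).
8 into August → August 8.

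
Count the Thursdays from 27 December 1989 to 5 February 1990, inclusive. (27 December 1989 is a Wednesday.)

27 December 1989 is a Wednesday; the first Thursday on or after it is 28 December 1989 (1 day later).
From 28 December 1989 to 5 February 1990: 3 + 31 + 5 = 39 days (rest of December, January, February).
39 ÷ 7 = 5 full weeks with remainder 4, so 5 more Thursdays after the first → 6.

6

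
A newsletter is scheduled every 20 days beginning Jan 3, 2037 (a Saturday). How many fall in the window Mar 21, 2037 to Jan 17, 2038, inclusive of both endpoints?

Occurrences land 20·i days after Jan 3, 2037 for i = 0, 1, 2, …
Mar 21, 2037 is 77 days after the start; 77 ÷ 20 = 3 remainder 17; since the remainder is 17, round up to i = 4. First occurrence in the window: #5 on Mar 24, 2037 (4×20 = 80 days in).
Jan 17, 2038 is 379 days after the start; 379 ÷ 20 = 18 remainder 19. Last occurrence in the window: #19 on Dec 29, 2037.
Occurrences #5 through #19: 15 in total.

15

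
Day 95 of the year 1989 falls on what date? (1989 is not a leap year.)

Jan has 31 days (95 − 31 = 64 remain).
Feb has 28 days (64 − 28 = 36 remain).
Mar has 31 days (36 − 31 = 5 remain).
5 into Apr → Apr 5.

Apr 5, 1989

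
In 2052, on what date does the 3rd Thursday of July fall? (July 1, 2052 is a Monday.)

18 July 2052

July 2052 begins on a Monday, so the first Thursday is July 4 (3 days later).
The 3rd Thursday is 2 weeks later: 4 + 14 = 18.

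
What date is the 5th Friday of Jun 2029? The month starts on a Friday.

Jun 29, 2029

Jun 2029 begins on a Friday, so the first Friday is Jun 1.
The 5th Friday is 4 weeks later: 1 + 28 = 29.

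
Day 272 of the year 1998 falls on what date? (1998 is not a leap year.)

January has 31 days (272 − 31 = 241 remain).
February has 28 days (241 − 28 = 213 remain).
March has 31 days (213 − 31 = 182 remain).
April has 30 days (182 − 30 = 152 remain).
May has 31 days (152 − 31 = 121 remain).
June has 30 days (121 − 30 = 91 remain).
July has 31 days (91 − 31 = 60 remain).
August has 31 days (60 − 31 = 29 remain).
29 into September → September 29.

1998-09-29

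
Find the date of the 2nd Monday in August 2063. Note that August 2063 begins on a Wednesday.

August 2063 begins on a Wednesday, so the first Monday is August 6 (5 days later).
The 2nd Monday is 1 weeks later: 6 + 7 = 13.

August 13, 2063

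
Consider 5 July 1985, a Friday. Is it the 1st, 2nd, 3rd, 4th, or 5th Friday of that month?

Day 5 falls in week ⌈5/7⌉ of the month.
Days 1–7 hold the 1st Friday, 8–14 the 2nd, 15–21 the 3rd, 22–28 the 4th, 29–31 the 5th.
5 is in the range for the 1st.

1st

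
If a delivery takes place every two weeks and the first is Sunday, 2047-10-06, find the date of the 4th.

2047-11-17

The 4th occurrence is 3 intervals after the first: 3 × 14 = 42 days after 2047-10-06.
October has 31 days — 25 days to the end of October leaves 17.
17 days into November → 2047-11-17.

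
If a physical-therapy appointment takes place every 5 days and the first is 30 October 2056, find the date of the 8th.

The 8th occurrence is 7 intervals after the first: 7 × 5 = 35 days after 30 October 2056.
October has 31 days — 1 day to the end of October leaves 34.
November has 30 days (4 left).
4 days into December → 4 December 2056.

4 December 2056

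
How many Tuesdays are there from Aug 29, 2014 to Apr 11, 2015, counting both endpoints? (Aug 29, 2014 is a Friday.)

32

Aug 29, 2014 is a Friday; the first Tuesday on or after it is Sep 2, 2014 (4 days later).
From Sep 2, 2014 to Apr 11, 2015: 28 + 31 + 30 + 31 + 31 + 28 + 31 + 11 = 221 days (rest of Sep, Oct, Nov, Dec, Jan, Feb, Mar, Apr).
221 ÷ 7 = 31 full weeks with remainder 4, so 31 more Tuesdays after the first → 32.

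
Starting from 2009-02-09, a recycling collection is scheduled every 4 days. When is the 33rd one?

2009-06-17

The 33rd occurrence is 32 intervals after the first: 32 × 4 = 128 days after 2009-02-09.
February has 28 days — 19 days to the end of February leaves 109.
March has 31 days (78 left).
April has 30 days (48 left).
May has 31 days (17 left).
17 days into June → 2009-06-17.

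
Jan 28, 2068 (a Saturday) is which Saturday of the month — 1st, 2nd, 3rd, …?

Day 28 falls in week ⌈28/7⌉ of the month.
Days 1–7 hold the 1st Saturday, 8–14 the 2nd, 15–21 the 3rd, 22–28 the 4th, 29–31 the 5th.
28 is in the range for the 4th.

4th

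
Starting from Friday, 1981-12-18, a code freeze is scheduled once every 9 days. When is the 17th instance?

1982-05-11

The 17th occurrence is 16 intervals after the first: 16 × 9 = 144 days after 1981-12-18.
December has 31 days — 13 days to the end of December leaves 131.
January has 31 days (100 left).
February has 28 days (72 left).
March has 31 days (41 left).
April has 30 days (11 left).
11 days into May → 1982-05-11.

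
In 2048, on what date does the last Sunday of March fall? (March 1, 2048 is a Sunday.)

March 29, 2048

March 2048 begins on a Sunday, so the first Sunday is March 1.
March 2048 has 31 days. Adding weeks: 1, 8, 15, 22, 29 — the last one ≤ 31 is the 29th.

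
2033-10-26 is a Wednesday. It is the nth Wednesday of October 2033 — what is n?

4th

Day 26 falls in week ⌈26/7⌉ of the month.
Days 1–7 hold the 1st Wednesday, 8–14 the 2nd, 15–21 the 3rd, 22–28 the 4th, 29–31 the 5th.
26 is in the range for the 4th.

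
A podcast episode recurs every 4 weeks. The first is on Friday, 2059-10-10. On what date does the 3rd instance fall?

2059-12-05

The 3rd occurrence is 2 intervals after the first: 2 × 28 = 56 days after 2059-10-10.
October has 31 days — 21 days to the end of October leaves 35.
November has 30 days (5 left).
5 days into December → 2059-12-05.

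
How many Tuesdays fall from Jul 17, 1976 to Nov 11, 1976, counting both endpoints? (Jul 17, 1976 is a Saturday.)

17

Jul 17, 1976 is a Saturday; the first Tuesday on or after it is Jul 20, 1976 (3 days later).
From Jul 20, 1976 to Nov 11, 1976: 11 + 31 + 30 + 31 + 11 = 114 days (rest of Jul, Aug, Sep, Oct, Nov).
114 ÷ 7 = 16 full weeks with remainder 2, so 16 more Tuesdays after the first → 17.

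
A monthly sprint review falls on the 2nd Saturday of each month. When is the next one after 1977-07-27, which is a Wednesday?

1977-08-13

July 1977 starts on a Friday; its first Saturday is the 2nd, so the 2nd Saturday is the 9th — 1977-07-09.
That is not after 1977-07-27, so look at August 1977.
August 1977 starts on a Monday; its first Saturday is the 6th, so the 2nd Saturday is the 13th — 1977-08-13.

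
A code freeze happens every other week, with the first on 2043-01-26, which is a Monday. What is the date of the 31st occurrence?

2044-03-21

The 31st occurrence is 30 intervals after the first: 30 × 14 = 420 days after 2043-01-26.
January has 31 days — 5 days to the end of January leaves 415.
From end of January to end of 2043 is 334 days (81 left).
January has 31 days (50 left).
February has 29 days (21 left).
21 days into March → 2044-03-21.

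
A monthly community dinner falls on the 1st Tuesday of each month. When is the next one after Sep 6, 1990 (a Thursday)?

Sep 1990 starts on a Saturday, so its 1st Tuesday is Sep 4, 1990 (3 days in).
That is not after Sep 6, 1990, so look at Oct 1990.
Oct 1990 starts on a Monday, so its 1st Tuesday is Oct 2, 1990 (1 day in).

Oct 2, 1990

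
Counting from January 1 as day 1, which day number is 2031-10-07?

280

Days in months before October: 31 + 28 + 31 + 30 + 31 + 30 + 31 + 31 + 30 = 273.
Plus 7 days into October → day 280.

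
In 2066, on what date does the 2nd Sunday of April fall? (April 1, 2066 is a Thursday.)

April 2066 begins on a Thursday, so the first Sunday is April 4 (3 days later).
The 2nd Sunday is 1 weeks later: 4 + 7 = 11.

11 April 2066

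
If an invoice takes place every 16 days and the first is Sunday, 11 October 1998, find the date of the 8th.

31 January 1999

The 8th occurrence is 7 intervals after the first: 7 × 16 = 112 days after 11 October 1998.
October has 31 days — 20 days to the end of October leaves 92.
November has 30 days (62 left).
December has 31 days (31 left).
31 days into January → 31 January 1999.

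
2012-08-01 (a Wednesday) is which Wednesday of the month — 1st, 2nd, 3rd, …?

Day 1 falls in week ⌈1/7⌉ of the month.
Days 1–7 hold the 1st Wednesday, 8–14 the 2nd, 15–21 the 3rd, 22–28 the 4th, 29–31 the 5th.
1 is in the range for the 1st.

1st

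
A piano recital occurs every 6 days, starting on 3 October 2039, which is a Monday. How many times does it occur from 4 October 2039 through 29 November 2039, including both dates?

Occurrences land 6·i days after 3 October 2039 for i = 0, 1, 2, …
4 October 2039 is 1 day after the start; 1 ÷ 6 = 0 remainder 1; since the remainder is 1, round up to i = 1. First occurrence in the window: #2 on 9 October 2039 (1×6 = 6 days in).
29 November 2039 is 57 days after the start; 57 ÷ 6 = 9 remainder 3. Last occurrence in the window: #10 on 26 November 2039.
Occurrences #2 through #10: 9 in total.

9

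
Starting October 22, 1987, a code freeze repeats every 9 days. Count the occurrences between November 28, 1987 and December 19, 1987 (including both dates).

Occurrences land 9·i days after October 22, 1987 for i = 0, 1, 2, …
November 28, 1987 is 37 days after the start; 37 ÷ 9 = 4 remainder 1; since the remainder is 1, round up to i = 5. First occurrence in the window: #6 on December 6, 1987 (5×9 = 45 days in).
December 19, 1987 is 58 days after the start; 58 ÷ 9 = 6 remainder 4. Last occurrence in the window: #7 on December 15, 1987.
Occurrences #6 through #7: 2 in total.

2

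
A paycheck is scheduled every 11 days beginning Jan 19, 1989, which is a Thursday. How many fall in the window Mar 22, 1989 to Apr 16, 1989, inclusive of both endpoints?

2

Occurrences land 11·i days after Jan 19, 1989 for i = 0, 1, 2, …
Mar 22, 1989 is 62 days after the start; 62 ÷ 11 = 5 remainder 7; since the remainder is 7, round up to i = 6. First occurrence in the window: #7 on Mar 26, 1989 (6×11 = 66 days in).
Apr 16, 1989 is 87 days after the start; 87 ÷ 11 = 7 remainder 10. Last occurrence in the window: #8 on Apr 6, 1989.
Occurrences #7 through #8: 2 in total.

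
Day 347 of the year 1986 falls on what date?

December 13, 1986

January has 31 days (347 − 31 = 316 remain).
February has 28 days (316 − 28 = 288 remain).
March has 31 days (288 − 31 = 257 remain).
April has 30 days (257 − 30 = 227 remain).
May has 31 days (227 − 31 = 196 remain).
June has 30 days (196 − 30 = 166 remain).
July has 31 days (166 − 31 = 135 remain).
August has 31 days (135 − 31 = 104 remain).
September has 30 days (104 − 30 = 74 remain).
October has 31 days (74 − 31 = 43 remain).
November has 30 days (43 − 30 = 13 remain).
13 into December → December 13.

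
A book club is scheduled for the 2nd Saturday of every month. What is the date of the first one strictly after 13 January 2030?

January 2030 starts on a Tuesday; its first Saturday is the 5th, so the 2nd Saturday is the 12th — 12 January 2030.
That is not after 13 January 2030, so look at February 2030.
February 2030 starts on a Friday; its first Saturday is the 2nd, so the 2nd Saturday is the 9th — 9 February 2030.

9 February 2030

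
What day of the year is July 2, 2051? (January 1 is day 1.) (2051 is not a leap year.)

Days in months before July: 31 + 28 + 31 + 30 + 31 + 30 = 181.
Plus 2 days into July → day 183.

183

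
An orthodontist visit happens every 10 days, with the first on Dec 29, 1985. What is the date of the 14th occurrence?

May 8, 1986

The 14th occurrence is 13 intervals after the first: 13 × 10 = 130 days after Dec 29, 1985.
Dec has 31 days — 2 days to the end of Dec leaves 128.
Jan has 31 days (97 left).
Feb has 28 days (69 left).
Mar has 31 days (38 left).
Apr has 30 days (8 left).
8 days into May → May 8, 1986.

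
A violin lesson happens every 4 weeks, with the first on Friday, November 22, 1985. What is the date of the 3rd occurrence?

The 3rd occurrence is 2 intervals after the first: 2 × 28 = 56 days after November 22, 1985.
November has 30 days — 8 days to the end of November leaves 48.
December has 31 days (17 left).
17 days into January → January 17, 1986.

January 17, 1986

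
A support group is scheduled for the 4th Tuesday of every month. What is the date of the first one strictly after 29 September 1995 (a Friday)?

24 October 1995

September 1995 starts on a Friday; its first Tuesday is the 5th, so the 4th Tuesday is the 26th — 26 September 1995.
That is not after 29 September 1995, so look at October 1995.
October 1995 starts on a Sunday; its first Tuesday is the 3rd, so the 4th Tuesday is the 24th — 24 October 1995.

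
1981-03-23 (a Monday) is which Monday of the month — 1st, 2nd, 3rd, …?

4th

Day 23 falls in week ⌈23/7⌉ of the month.
Days 1–7 hold the 1st Monday, 8–14 the 2nd, 15–21 the 3rd, 22–28 the 4th, 29–31 the 5th.
23 is in the range for the 4th.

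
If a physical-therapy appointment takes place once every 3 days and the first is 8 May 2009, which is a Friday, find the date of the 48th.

The 48th occurrence is 47 intervals after the first: 47 × 3 = 141 days after 8 May 2009.
May has 31 days — 23 days to the end of May leaves 118.
June has 30 days (88 left).
July has 31 days (57 left).
August has 31 days (26 left).
26 days into September → 26 September 2009.

26 September 2009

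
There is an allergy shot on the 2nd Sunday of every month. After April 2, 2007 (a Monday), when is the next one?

April 2007 starts on a Sunday; its first Sunday is the 1st, so the 2nd Sunday is the 8th — April 8, 2007.
April 8, 2007 is after April 2, 2007, so that is the next one.

April 8, 2007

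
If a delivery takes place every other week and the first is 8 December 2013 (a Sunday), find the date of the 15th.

The 15th occurrence is 14 intervals after the first: 14 × 14 = 196 days after 8 December 2013.
December has 31 days — 23 days to the end of December leaves 173.
January has 31 days (142 left).
February has 28 days (114 left).
March has 31 days (83 left).
April has 30 days (53 left).
May has 31 days (22 left).
22 days into June → 22 June 2014.

22 June 2014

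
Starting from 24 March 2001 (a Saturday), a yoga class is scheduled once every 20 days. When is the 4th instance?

23 May 2001

The 4th occurrence is 3 intervals after the first: 3 × 20 = 60 days after 24 March 2001.
March has 31 days — 7 days to the end of March leaves 53.
April has 30 days (23 left).
23 days into May → 23 May 2001.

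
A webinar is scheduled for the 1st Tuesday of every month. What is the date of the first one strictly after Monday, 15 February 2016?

February 2016 starts on a Monday, so its 1st Tuesday is 2 February 2016 (1 day in).
That is not after 15 February 2016, so look at March 2016.
March 2016 starts on a Tuesday, so its 1st Tuesday is 1 March 2016.

1 March 2016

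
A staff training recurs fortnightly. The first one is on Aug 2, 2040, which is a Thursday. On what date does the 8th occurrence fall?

The 8th occurrence is 7 intervals after the first: 7 × 14 = 98 days after Aug 2, 2040.
Aug has 31 days — 29 days to the end of Aug leaves 69.
Sep has 30 days (39 left).
Oct has 31 days (8 left).
8 days into Nov → Nov 8, 2040.

Nov 8, 2040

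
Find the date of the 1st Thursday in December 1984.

6 December 1984

December 1984 begins on a Saturday, so the first Thursday is December 6 (5 days later).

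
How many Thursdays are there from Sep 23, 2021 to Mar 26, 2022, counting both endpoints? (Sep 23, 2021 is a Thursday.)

Sep 23, 2021 is a Thursday; the first Thursday on or after it is Sep 23, 2021.
From Sep 23, 2021 to Mar 26, 2022: 7 + 31 + 30 + 31 + 31 + 28 + 26 = 184 days (rest of Sep, Oct, Nov, Dec, Jan, Feb, Mar).
184 ÷ 7 = 26 full weeks with remainder 2, so 26 more Thursdays after the first → 27.

27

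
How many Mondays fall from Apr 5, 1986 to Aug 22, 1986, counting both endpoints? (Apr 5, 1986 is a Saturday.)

Apr 5, 1986 is a Saturday; the first Monday on or after it is Apr 7, 1986 (2 days later).
From Apr 7, 1986 to Aug 22, 1986: 23 + 31 + 30 + 31 + 22 = 137 days (rest of Apr, May, Jun, Jul, Aug).
137 ÷ 7 = 19 full weeks with remainder 4, so 19 more Mondays after the first → 20.

20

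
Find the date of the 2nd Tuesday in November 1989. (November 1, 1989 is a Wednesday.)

November 1989 begins on a Wednesday, so the first Tuesday is November 7 (6 days later).
The 2nd Tuesday is 1 weeks later: 7 + 7 = 14.

1989-11-14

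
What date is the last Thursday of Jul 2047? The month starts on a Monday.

Jul 2047 begins on a Monday, so the first Thursday is Jul 4 (3 days later).
Jul 2047 has 31 days. Adding weeks: 4, 11, 18, 25 — the last one ≤ 31 is the 25th.

Jul 25, 2047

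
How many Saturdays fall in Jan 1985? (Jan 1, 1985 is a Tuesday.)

Jan 1, 1985 is a Tuesday; the first Saturday on or after it is Jan 5, 1985 (4 days later).
From Jan 5, 1985 to Jan 31, 1985 is 31 − 5 = 26 days.
26 ÷ 7 = 3 full weeks with remainder 5, so 3 more Saturdays after the first → 4.

4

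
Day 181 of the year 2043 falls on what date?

January has 31 days (181 − 31 = 150 remain).
February has 28 days (150 − 28 = 122 remain).
March has 31 days (122 − 31 = 91 remain).
April has 30 days (91 − 30 = 61 remain).
May has 31 days (61 − 31 = 30 remain).
30 into June → June 30.

30 June 2043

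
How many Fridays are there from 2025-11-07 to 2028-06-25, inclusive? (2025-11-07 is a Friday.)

138

2025-11-07 is a Friday; the first Friday on or after it is 2025-11-07.
From 2025-11-07 to 2028-06-25: 54 + 365 + 365 + 177 = 961 days (rest of 2025, 2026, 2027, to 2028-06-25 in 2028).
961 ÷ 7 = 137 full weeks with remainder 2, so 137 more Fridays after the first → 138.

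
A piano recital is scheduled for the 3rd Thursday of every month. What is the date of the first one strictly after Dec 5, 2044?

Dec 15, 2044

Dec 2044 starts on a Thursday; its first Thursday is the 1st, so the 3rd Thursday is the 15th — Dec 15, 2044.
Dec 15, 2044 is after Dec 5, 2044, so that is the next one.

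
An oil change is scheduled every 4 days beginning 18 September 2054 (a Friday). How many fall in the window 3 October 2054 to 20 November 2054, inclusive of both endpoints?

Occurrences land 4·i days after 18 September 2054 for i = 0, 1, 2, …
3 October 2054 is 15 days after the start; 15 ÷ 4 = 3 remainder 3; since the remainder is 3, round up to i = 4. First occurrence in the window: #5 on 4 October 2054 (4×4 = 16 days in).
20 November 2054 is 63 days after the start; 63 ÷ 4 = 15 remainder 3. Last occurrence in the window: #16 on 17 November 2054.
Occurrences #5 through #16: 12 in total.

12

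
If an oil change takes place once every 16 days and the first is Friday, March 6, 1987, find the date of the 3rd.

The 3rd occurrence is 2 intervals after the first: 2 × 16 = 32 days after March 6, 1987.
March has 31 days — 25 days to the end of March leaves 7.
7 days into April → April 7, 1987.

April 7, 1987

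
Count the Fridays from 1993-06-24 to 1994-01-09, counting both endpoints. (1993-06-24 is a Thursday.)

1993-06-24 is a Thursday; the first Friday on or after it is 1993-06-25 (1 day later).
From 1993-06-25 to 1994-01-09: 5 + 31 + 31 + 30 + 31 + 30 + 31 + 9 = 198 days (rest of June, July, August, September, October, November, December, January).
198 ÷ 7 = 28 full weeks with remainder 2, so 28 more Fridays after the first → 29.

29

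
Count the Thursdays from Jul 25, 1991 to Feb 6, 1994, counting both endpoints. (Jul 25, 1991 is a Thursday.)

Jul 25, 1991 is a Thursday; the first Thursday on or after it is Jul 25, 1991.
From Jul 25, 1991 to Feb 6, 1994: 159 + 366 + 365 + 37 = 927 days (rest of 1991, 1992, 1993, to Feb 6, 1994 in 1994).
927 ÷ 7 = 132 full weeks with remainder 3, so 132 more Thursdays after the first → 133.

133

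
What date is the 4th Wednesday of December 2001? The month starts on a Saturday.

December 2001 begins on a Saturday, so the first Wednesday is December 5 (4 days later).
The 4th Wednesday is 3 weeks later: 5 + 21 = 26.

26 December 2001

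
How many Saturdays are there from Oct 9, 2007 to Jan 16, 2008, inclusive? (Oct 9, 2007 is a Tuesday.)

14

Oct 9, 2007 is a Tuesday; the first Saturday on or after it is Oct 13, 2007 (4 days later).
From Oct 13, 2007 to Jan 16, 2008: 18 + 30 + 31 + 16 = 95 days (rest of Oct, Nov, Dec, Jan).
95 ÷ 7 = 13 full weeks with remainder 4, so 13 more Saturdays after the first → 14.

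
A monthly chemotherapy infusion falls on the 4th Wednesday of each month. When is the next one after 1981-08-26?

1981-09-23

August 1981 starts on a Saturday; its first Wednesday is the 5th, so the 4th Wednesday is the 26th — 1981-08-26.
That is not after 1981-08-26, so look at September 1981.
September 1981 starts on a Tuesday; its first Wednesday is the 2nd, so the 4th Wednesday is the 23rd — 1981-09-23.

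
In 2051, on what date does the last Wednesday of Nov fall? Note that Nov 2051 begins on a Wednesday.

Nov 2051 begins on a Wednesday, so the first Wednesday is Nov 1.
Nov 2051 has 30 days. Adding weeks: 1, 8, 15, 22, 29 — the last one ≤ 30 is the 29th.

Nov 29, 2051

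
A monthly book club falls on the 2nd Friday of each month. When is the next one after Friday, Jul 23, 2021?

Aug 13, 2021

Jul 2021 starts on a Thursday; its first Friday is the 2nd, so the 2nd Friday is the 9th — Jul 9, 2021.
That is not after Jul 23, 2021, so look at Aug 2021.
Aug 2021 starts on a Sunday; its first Friday is the 6th, so the 2nd Friday is the 13th — Aug 13, 2021.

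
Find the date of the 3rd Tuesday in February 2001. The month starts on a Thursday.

February 2001 begins on a Thursday, so the first Tuesday is February 6 (5 days later).
The 3rd Tuesday is 2 weeks later: 6 + 14 = 20.

February 20, 2001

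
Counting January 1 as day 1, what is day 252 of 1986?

January has 31 days (252 − 31 = 221 remain).
February has 28 days (221 − 28 = 193 remain).
March has 31 days (193 − 31 = 162 remain).
April has 30 days (162 − 30 = 132 remain).
May has 31 days (132 − 31 = 101 remain).
June has 30 days (101 − 30 = 71 remain).
July has 31 days (71 − 31 = 40 remain).
August has 31 days (40 − 31 = 9 remain).
9 into September → September 9.

9 September 1986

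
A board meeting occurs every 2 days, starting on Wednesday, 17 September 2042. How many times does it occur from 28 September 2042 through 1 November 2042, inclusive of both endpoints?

17

Occurrences land 2·i days after 17 September 2042 for i = 0, 1, 2, …
28 September 2042 is 11 days after the start; 11 ÷ 2 = 5 remainder 1; since the remainder is 1, round up to i = 6. First occurrence in the window: #7 on 29 September 2042 (6×2 = 12 days in).
1 November 2042 is 45 days after the start; 45 ÷ 2 = 22 remainder 1. Last occurrence in the window: #23 on 31 October 2042.
Occurrences #7 through #23: 17 in total.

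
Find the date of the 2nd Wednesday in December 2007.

December 2007 begins on a Saturday, so the first Wednesday is December 5 (4 days later).
The 2nd Wednesday is 1 weeks later: 5 + 7 = 12.

December 12, 2007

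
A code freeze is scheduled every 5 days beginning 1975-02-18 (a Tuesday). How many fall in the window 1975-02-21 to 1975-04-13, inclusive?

Occurrences land 5·i days after 1975-02-18 for i = 0, 1, 2, …
1975-02-21 is 3 days after the start; 3 ÷ 5 = 0 remainder 3; since the remainder is 3, round up to i = 1. First occurrence in the window: #2 on 1975-02-23 (1×5 = 5 days in).
1975-04-13 is 54 days after the start; 54 ÷ 5 = 10 remainder 4. Last occurrence in the window: #11 on 1975-04-09.
Occurrences #2 through #11: 10 in total.

10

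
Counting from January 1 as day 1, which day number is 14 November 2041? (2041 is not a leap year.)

Days in months before November: 31 + 28 + 31 + 30 + 31 + 30 + 31 + 31 + 30 + 31 = 304.
Plus 14 days into November → day 318.

318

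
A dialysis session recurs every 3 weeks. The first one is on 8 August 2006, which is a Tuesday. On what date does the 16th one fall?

19 June 2007

The 16th occurrence is 15 intervals after the first: 15 × 21 = 315 days after 8 August 2006.
August has 31 days — 23 days to the end of August leaves 292.
September has 30 days (262 left).
October has 31 days (231 left).
November has 30 days (201 left).
December has 31 days (170 left).
January has 31 days (139 left).
February has 28 days (111 left).
March has 31 days (80 left).
April has 30 days (50 left).
May has 31 days (19 left).
19 days into June → 19 June 2007.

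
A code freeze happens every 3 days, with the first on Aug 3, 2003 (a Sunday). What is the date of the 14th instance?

The 14th occurrence is 13 intervals after the first: 13 × 3 = 39 days after Aug 3, 2003.
Aug has 31 days — 28 days to the end of Aug leaves 11.
11 days into Sep → Sep 11, 2003.

Sep 11, 2003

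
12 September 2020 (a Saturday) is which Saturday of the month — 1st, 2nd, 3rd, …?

2nd

Day 12 falls in week ⌈12/7⌉ of the month.
Days 1–7 hold the 1st Saturday, 8–14 the 2nd, 15–21 the 3rd, 22–28 the 4th, 29–31 the 5th.
12 is in the range for the 2nd.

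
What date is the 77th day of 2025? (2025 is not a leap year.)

Jan has 31 days (77 − 31 = 46 remain).
Feb has 28 days (46 − 28 = 18 remain).
18 into Mar → Mar 18.

Mar 18, 2025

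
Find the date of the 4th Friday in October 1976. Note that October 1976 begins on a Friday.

October 22, 1976

October 1976 begins on a Friday, so the first Friday is October 1.
The 4th Friday is 3 weeks later: 1 + 21 = 22.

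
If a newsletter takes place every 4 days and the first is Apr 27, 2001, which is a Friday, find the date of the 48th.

Nov 1, 2001

The 48th occurrence is 47 intervals after the first: 47 × 4 = 188 days after Apr 27, 2001.
Apr has 30 days — 3 days to the end of Apr leaves 185.
May has 31 days (154 left).
Jun has 30 days (124 left).
Jul has 31 days (93 left).
Aug has 31 days (62 left).
Sep has 30 days (32 left).
Oct has 31 days (1 left).
1 day into Nov → Nov 1, 2001.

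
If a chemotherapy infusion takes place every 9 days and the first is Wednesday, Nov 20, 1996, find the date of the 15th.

The 15th occurrence is 14 intervals after the first: 14 × 9 = 126 days after Nov 20, 1996.
Nov has 30 days — 10 days to the end of Nov leaves 116.
Dec has 31 days (85 left).
Jan has 31 days (54 left).
Feb has 28 days (26 left).
26 days into Mar → Mar 26, 1997.

Mar 26, 1997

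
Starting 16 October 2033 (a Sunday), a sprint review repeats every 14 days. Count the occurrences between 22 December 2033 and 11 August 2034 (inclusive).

17

Occurrences land 14·i days after 16 October 2033 for i = 0, 1, 2, …
22 December 2033 is 67 days after the start; 67 ÷ 14 = 4 remainder 11; since the remainder is 11, round up to i = 5. First occurrence in the window: #6 on 25 December 2033 (5×14 = 70 days in).
11 August 2034 is 299 days after the start; 299 ÷ 14 = 21 remainder 5. Last occurrence in the window: #22 on 6 August 2034.
Occurrences #6 through #22: 17 in total.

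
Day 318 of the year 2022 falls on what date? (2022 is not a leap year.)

14 November 2022

January has 31 days (318 − 31 = 287 remain).
February has 28 days (287 − 28 = 259 remain).
March has 31 days (259 − 31 = 228 remain).
April has 30 days (228 − 30 = 198 remain).
May has 31 days (198 − 31 = 167 remain).
June has 30 days (167 − 30 = 137 remain).
July has 31 days (137 − 31 = 106 remain).
August has 31 days (106 − 31 = 75 remain).
September has 30 days (75 − 30 = 45 remain).
October has 31 days (45 − 31 = 14 remain).
14 into November → November 14.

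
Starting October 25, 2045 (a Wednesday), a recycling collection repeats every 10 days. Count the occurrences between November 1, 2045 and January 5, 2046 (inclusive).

7

Occurrences land 10·i days after October 25, 2045 for i = 0, 1, 2, …
November 1, 2045 is 7 days after the start; 7 ÷ 10 = 0 remainder 7; since the remainder is 7, round up to i = 1. First occurrence in the window: #2 on November 4, 2045 (1×10 = 10 days in).
January 5, 2046 is 72 days after the start; 72 ÷ 10 = 7 remainder 2. Last occurrence in the window: #8 on January 3, 2046.
Occurrences #2 through #8: 7 in total.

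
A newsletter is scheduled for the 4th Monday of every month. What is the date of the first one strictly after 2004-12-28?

2005-01-24

December 2004 starts on a Wednesday; its first Monday is the 6th, so the 4th Monday is the 27th — 2004-12-27.
That is not after 2004-12-28, so look at January 2005.
January 2005 starts on a Saturday; its first Monday is the 3rd, so the 4th Monday is the 24th — 2005-01-24.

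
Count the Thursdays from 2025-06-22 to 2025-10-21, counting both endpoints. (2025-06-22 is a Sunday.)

2025-06-22 is a Sunday; the first Thursday on or after it is 2025-06-26 (4 days later).
From 2025-06-26 to 2025-10-21: 4 + 31 + 31 + 30 + 21 = 117 days (rest of June, July, August, September, October).
117 ÷ 7 = 16 full weeks with remainder 5, so 16 more Thursdays after the first → 17.

17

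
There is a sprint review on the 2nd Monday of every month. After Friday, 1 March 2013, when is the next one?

March 2013 starts on a Friday; its first Monday is the 4th, so the 2nd Monday is the 11th — 11 March 2013.
11 March 2013 is after 1 March 2013, so that is the next one.

11 March 2013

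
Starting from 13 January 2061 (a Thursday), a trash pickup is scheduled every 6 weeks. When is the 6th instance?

The 6th occurrence is 5 intervals after the first: 5 × 42 = 210 days after 13 January 2061.
January has 31 days — 18 days to the end of January leaves 192.
February has 28 days (164 left).
March has 31 days (133 left).
April has 30 days (103 left).
May has 31 days (72 left).
June has 30 days (42 left).
July has 31 days (11 left).
11 days into August → 11 August 2061.

11 August 2061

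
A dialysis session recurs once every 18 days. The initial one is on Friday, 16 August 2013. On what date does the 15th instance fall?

25 April 2014

The 15th occurrence is 14 intervals after the first: 14 × 18 = 252 days after 16 August 2013.
August has 31 days — 15 days to the end of August leaves 237.
September has 30 days (207 left).
October has 31 days (176 left).
November has 30 days (146 left).
December has 31 days (115 left).
January has 31 days (84 left).
February has 28 days (56 left).
March has 31 days (25 left).
25 days into April → 25 April 2014.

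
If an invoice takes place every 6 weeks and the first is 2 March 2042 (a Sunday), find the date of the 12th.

The 12th occurrence is 11 intervals after the first: 11 × 42 = 462 days after 2 March 2042.
March has 31 days — 29 days to the end of March leaves 433.
From end of March to end of 2042 is 275 days (158 left).
January has 31 days (127 left).
February has 28 days (99 left).
March has 31 days (68 left).
April has 30 days (38 left).
May has 31 days (7 left).
7 days into June → 7 June 2043.

7 June 2043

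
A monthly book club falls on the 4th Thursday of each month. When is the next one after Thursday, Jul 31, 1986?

Aug 28, 1986

Jul 1986 starts on a Tuesday; its first Thursday is the 3rd, so the 4th Thursday is the 24th — Jul 24, 1986.
That is not after Jul 31, 1986, so look at Aug 1986.
Aug 1986 starts on a Friday; its first Thursday is the 7th, so the 4th Thursday is the 28th — Aug 28, 1986.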